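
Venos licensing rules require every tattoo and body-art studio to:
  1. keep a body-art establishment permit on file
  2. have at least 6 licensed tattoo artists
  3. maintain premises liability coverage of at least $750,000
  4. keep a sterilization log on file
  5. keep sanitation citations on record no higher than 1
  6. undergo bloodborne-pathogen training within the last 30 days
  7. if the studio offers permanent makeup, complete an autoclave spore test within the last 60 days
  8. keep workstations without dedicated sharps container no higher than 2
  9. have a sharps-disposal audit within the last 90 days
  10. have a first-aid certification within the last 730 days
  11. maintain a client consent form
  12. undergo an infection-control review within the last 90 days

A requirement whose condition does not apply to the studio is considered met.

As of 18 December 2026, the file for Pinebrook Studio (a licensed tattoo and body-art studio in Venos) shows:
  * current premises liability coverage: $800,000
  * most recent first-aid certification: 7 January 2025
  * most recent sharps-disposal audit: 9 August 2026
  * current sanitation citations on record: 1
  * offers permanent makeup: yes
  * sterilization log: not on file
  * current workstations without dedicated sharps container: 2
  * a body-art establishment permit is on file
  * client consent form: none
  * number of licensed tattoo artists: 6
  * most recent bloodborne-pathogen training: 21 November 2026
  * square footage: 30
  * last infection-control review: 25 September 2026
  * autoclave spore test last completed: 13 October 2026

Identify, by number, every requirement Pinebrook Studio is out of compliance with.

4, 7, 9, 11

1. body-art establishment permit present → met
2. licensed tattoo artists 6 ≥ 6 → met
3. premises liability coverage $800,000 ≥ $750,000 → met
4. sterilization log absent → not met
5. sanitation citations on record 1 ≤ 1 → met
6. bloodborne-pathogen training 27 days ago vs limit 30 → met
7. condition 'offers permanent makeup' holds; autoclave spore test 66 days ago vs limit 60 → not met
8. workstations without dedicated sharps container 2 ≤ 2 → met
9. sharps-disposal audit 131 days ago vs limit 90 → not met
10. first-aid certification 710 days ago vs limit 730 → met
11. client consent form absent → not met
12. infection-control review 84 days ago vs limit 90 → met
Not met: 4, 7, 9, 11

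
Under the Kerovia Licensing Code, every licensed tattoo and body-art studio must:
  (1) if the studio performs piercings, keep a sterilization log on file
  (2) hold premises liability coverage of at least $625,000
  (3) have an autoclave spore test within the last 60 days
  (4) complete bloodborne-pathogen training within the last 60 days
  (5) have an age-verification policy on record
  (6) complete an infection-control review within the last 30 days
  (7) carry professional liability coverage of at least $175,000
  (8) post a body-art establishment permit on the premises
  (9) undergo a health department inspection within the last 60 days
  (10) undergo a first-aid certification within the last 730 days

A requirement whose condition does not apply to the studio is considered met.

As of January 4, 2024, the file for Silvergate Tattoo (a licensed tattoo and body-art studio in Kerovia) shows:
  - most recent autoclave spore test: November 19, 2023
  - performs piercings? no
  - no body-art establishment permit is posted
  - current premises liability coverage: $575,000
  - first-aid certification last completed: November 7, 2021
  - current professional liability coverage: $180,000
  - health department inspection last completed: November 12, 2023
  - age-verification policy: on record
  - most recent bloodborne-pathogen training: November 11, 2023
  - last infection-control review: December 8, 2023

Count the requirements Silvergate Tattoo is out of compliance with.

1. condition 'performs piercings' does not hold → requirement n/a → met
2. premises liability coverage $575,000 < $625,000 → not met
3. autoclave spore test 46 days ago vs limit 60 → met
4. bloodborne-pathogen training 54 days ago vs limit 60 → met
5. age-verification policy present → met
6. infection-control review 27 days ago vs limit 30 → met
7. professional liability coverage $180,000 ≥ $175,000 → met
8. body-art establishment permit absent → not met
9. health department inspection 53 days ago vs limit 60 → met
10. first-aid certification 788 days ago vs limit 730 → not met
Not met: 3 of 10

3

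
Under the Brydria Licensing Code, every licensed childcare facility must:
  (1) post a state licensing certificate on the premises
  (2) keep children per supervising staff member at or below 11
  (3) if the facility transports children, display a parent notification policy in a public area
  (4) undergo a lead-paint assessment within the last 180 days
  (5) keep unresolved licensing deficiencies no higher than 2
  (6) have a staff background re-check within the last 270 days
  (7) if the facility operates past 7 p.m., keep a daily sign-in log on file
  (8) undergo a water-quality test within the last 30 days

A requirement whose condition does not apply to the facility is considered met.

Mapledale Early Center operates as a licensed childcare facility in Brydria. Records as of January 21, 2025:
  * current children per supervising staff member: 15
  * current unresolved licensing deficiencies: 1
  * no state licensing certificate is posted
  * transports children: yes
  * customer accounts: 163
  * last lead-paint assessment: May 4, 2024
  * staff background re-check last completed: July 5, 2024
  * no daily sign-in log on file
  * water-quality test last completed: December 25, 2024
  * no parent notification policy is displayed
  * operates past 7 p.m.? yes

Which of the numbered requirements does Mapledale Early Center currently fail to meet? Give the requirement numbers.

1, 2, 3, 4, 7

1. state licensing certificate absent → not met
2. children per supervising staff member 15 > 11 → not met
3. condition 'transports children' holds; parent notification policy absent → not met
4. lead-paint assessment 262 days ago vs limit 180 → not met
5. unresolved licensing deficiencies 1 ≤ 2 → met
6. staff background re-check 200 days ago vs limit 270 → met
7. condition 'operates past 7 p.m.' holds; daily sign-in log absent → not met
8. water-quality test 27 days ago vs limit 30 → met
Not met: 1, 2, 3, 4, 7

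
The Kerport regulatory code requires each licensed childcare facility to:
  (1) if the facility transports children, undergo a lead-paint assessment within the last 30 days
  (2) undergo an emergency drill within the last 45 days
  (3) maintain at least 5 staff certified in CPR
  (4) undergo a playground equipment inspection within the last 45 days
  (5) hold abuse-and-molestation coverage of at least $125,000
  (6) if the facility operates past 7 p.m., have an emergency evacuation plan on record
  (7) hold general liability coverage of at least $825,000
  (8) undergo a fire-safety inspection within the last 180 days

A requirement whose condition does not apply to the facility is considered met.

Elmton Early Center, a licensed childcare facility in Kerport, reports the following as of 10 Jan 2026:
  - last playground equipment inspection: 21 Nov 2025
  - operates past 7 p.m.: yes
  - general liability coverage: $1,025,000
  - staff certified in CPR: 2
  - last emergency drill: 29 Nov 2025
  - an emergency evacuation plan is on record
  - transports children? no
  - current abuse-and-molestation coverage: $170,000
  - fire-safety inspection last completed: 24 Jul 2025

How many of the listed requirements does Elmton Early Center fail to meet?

2

1. condition 'transports children' does not hold → requirement n/a → met
2. emergency drill 42 days ago vs limit 45 → met
3. staff certified in CPR 2 < 5 → not met
4. playground equipment inspection 50 days ago vs limit 45 → not met
5. abuse-and-molestation coverage $170,000 ≥ $125,000 → met
6. condition 'operates past 7 p.m.' holds; emergency evacuation plan present → met
7. general liability coverage $1,025,000 ≥ $825,000 → met
8. fire-safety inspection 170 days ago vs limit 180 → met
Not met: 2 of 8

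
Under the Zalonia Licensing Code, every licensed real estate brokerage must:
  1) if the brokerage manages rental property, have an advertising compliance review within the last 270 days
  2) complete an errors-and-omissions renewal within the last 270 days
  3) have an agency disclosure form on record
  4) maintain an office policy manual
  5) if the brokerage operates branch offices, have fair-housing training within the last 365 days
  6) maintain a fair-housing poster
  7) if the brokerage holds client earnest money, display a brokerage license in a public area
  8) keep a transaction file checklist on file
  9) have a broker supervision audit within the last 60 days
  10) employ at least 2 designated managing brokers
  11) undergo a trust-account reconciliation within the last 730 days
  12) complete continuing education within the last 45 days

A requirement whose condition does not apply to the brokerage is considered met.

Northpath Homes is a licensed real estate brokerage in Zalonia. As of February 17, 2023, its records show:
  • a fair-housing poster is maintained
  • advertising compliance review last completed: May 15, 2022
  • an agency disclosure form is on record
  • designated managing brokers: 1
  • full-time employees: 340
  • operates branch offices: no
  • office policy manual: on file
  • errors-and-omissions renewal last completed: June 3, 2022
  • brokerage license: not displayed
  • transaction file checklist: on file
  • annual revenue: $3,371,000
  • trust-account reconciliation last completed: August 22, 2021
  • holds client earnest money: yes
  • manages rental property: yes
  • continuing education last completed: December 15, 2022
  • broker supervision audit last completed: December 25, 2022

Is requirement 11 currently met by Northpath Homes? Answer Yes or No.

11. trust-account reconciliation 544 days ago vs limit 730 → met

Yes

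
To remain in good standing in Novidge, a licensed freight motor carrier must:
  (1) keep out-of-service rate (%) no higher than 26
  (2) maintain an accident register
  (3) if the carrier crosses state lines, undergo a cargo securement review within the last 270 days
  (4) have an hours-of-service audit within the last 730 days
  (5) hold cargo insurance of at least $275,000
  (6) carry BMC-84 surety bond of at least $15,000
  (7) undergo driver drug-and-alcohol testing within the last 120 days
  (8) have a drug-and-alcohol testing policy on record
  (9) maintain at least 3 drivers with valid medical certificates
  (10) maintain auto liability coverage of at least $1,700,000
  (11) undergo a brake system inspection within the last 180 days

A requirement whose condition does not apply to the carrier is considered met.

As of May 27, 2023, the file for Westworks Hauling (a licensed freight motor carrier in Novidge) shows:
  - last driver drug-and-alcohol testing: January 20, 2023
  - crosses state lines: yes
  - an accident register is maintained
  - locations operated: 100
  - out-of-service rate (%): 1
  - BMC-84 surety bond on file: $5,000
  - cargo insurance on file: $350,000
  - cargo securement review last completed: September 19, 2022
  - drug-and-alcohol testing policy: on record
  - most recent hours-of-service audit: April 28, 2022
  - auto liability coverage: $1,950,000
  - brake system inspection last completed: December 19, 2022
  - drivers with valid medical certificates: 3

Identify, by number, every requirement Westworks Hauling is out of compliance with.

6, 7

1. out-of-service rate (%) 1 ≤ 26 → met
2. accident register present → met
3. condition 'crosses state lines' holds; cargo securement review 250 days ago vs limit 270 → met
4. hours-of-service audit 394 days ago vs limit 730 → met
5. cargo insurance $350,000 ≥ $275,000 → met
6. BMC-84 surety bond $5,000 < $15,000 → not met
7. driver drug-and-alcohol testing 127 days ago vs limit 120 → not met
8. drug-and-alcohol testing policy present → met
9. drivers with valid medical certificates 3 ≥ 3 → met
10. auto liability coverage $1,950,000 ≥ $1,700,000 → met
11. brake system inspection 159 days ago vs limit 180 → met
Not met: 6, 7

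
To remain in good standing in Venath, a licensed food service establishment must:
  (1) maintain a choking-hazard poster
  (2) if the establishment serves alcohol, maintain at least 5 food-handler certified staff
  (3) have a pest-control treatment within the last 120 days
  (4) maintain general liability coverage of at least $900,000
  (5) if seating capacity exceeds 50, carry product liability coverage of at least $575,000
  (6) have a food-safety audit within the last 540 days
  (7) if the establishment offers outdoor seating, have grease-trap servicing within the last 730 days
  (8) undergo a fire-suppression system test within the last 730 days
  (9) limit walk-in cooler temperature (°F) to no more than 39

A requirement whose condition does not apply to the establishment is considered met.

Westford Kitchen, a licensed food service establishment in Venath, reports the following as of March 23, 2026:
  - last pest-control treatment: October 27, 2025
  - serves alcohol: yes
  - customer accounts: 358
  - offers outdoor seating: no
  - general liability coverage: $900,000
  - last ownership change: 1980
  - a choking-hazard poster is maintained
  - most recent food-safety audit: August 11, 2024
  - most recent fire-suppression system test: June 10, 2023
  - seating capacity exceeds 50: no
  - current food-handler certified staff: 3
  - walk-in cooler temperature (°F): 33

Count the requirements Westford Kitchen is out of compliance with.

4

1. choking-hazard poster present → met
2. condition 'serves alcohol' holds; food-handler certified staff 3 < 5 → not met
3. pest-control treatment 147 days ago vs limit 120 → not met
4. general liability coverage $900,000 ≥ $900,000 → met
5. condition 'seating capacity exceeds 50' does not hold → requirement n/a → met
6. food-safety audit 589 days ago vs limit 540 → not met
7. condition 'offers outdoor seating' does not hold → requirement n/a → met
8. fire-suppression system test 1017 days ago vs limit 730 → not met
9. walk-in cooler temperature (°F) 33 ≤ 39 → met
Not met: 4 of 9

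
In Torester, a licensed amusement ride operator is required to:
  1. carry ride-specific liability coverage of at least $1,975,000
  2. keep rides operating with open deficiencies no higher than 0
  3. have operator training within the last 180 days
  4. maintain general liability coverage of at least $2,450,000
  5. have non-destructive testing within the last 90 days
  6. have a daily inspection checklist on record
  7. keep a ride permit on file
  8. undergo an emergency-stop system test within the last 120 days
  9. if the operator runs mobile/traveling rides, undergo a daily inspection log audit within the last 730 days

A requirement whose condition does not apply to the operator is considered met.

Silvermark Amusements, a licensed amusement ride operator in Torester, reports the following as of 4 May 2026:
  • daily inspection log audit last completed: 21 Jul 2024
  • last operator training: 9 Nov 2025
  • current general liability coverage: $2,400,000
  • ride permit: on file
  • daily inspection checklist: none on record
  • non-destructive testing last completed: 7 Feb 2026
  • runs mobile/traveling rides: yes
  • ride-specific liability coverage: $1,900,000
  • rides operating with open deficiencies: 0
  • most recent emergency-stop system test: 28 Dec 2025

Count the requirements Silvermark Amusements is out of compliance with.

1. ride-specific liability coverage $1,900,000 < $1,975,000 → not met
2. rides operating with open deficiencies 0 ≤ 0 → met
3. operator training 176 days ago vs limit 180 → met
4. general liability coverage $2,400,000 < $2,450,000 → not met
5. non-destructive testing 86 days ago vs limit 90 → met
6. daily inspection checklist absent → not met
7. ride permit present → met
8. emergency-stop system test 127 days ago vs limit 120 → not met
9. condition 'runs mobile/traveling rides' holds; daily inspection log audit 652 days ago vs limit 730 → met
Not met: 4 of 9

4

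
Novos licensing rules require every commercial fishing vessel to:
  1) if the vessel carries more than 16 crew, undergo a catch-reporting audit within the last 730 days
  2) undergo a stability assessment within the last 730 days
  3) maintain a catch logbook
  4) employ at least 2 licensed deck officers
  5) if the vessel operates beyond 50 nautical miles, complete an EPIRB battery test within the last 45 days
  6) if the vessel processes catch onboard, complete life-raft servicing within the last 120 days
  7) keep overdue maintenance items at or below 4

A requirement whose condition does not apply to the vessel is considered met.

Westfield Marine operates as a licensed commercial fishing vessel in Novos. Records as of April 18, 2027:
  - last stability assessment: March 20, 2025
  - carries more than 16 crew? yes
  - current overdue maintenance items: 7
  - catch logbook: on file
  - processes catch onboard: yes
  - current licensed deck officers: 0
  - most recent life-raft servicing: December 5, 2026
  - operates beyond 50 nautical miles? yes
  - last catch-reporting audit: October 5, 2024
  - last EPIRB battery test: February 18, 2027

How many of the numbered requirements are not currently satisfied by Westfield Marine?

6

1. condition 'carries more than 16 crew' holds; catch-reporting audit 925 days ago vs limit 730 → not met
2. stability assessment 759 days ago vs limit 730 → not met
3. catch logbook present → met
4. licensed deck officers 0 < 2 → not met
5. condition 'operates beyond 50 nautical miles' holds; EPIRB battery test 59 days ago vs limit 45 → not met
6. condition 'processes catch onboard' holds; life-raft servicing 134 days ago vs limit 120 → not met
7. overdue maintenance items 7 > 4 → not met
Not met: 6 of 7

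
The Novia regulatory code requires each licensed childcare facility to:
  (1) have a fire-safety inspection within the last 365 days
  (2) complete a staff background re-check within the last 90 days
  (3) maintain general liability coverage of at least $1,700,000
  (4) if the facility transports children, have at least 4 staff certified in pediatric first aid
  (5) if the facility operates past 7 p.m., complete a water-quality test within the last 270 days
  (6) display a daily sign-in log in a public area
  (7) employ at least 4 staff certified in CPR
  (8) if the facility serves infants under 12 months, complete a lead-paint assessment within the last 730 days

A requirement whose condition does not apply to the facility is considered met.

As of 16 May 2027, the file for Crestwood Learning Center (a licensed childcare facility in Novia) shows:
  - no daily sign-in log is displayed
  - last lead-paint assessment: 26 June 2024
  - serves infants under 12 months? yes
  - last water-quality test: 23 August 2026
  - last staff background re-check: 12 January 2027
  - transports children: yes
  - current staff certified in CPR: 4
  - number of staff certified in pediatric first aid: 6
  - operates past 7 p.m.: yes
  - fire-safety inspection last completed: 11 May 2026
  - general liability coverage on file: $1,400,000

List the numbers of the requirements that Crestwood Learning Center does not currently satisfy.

1. fire-safety inspection 370 days ago vs limit 365 → not met
2. staff background re-check 124 days ago vs limit 90 → not met
3. general liability coverage $1,400,000 < $1,700,000 → not met
4. condition 'transports children' holds; staff certified in pediatric first aid 6 ≥ 4 → met
5. condition 'operates past 7 p.m.' holds; water-quality test 266 days ago vs limit 270 → met
6. daily sign-in log absent → not met
7. staff certified in CPR 4 ≥ 4 → met
8. condition 'serves infants under 12 months' holds; lead-paint assessment 1054 days ago vs limit 730 → not met
Not met: 1, 2, 3, 6, 8

1, 2, 3, 6, 8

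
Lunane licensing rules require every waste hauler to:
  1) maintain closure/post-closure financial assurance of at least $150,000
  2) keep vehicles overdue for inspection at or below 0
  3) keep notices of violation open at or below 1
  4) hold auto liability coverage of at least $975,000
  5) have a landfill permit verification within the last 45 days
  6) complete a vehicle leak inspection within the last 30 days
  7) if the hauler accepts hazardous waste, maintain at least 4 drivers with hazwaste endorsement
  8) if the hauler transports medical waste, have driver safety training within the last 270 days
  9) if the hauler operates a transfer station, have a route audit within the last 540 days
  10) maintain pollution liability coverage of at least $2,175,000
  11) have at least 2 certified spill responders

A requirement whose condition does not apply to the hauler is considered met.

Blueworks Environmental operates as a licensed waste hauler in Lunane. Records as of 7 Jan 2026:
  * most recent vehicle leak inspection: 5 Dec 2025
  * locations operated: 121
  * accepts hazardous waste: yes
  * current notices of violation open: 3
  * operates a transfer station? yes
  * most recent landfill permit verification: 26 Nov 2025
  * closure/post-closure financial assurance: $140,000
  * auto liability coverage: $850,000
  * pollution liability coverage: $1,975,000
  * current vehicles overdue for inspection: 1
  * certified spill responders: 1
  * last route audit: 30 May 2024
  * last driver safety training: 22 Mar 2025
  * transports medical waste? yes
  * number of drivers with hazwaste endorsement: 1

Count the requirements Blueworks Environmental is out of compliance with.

10

1. closure/post-closure financial assurance $140,000 < $150,000 → not met
2. vehicles overdue for inspection 1 > 0 → not met
3. notices of violation open 3 > 1 → not met
4. auto liability coverage $850,000 < $975,000 → not met
5. landfill permit verification 42 days ago vs limit 45 → met
6. vehicle leak inspection 33 days ago vs limit 30 → not met
7. condition 'accepts hazardous waste' holds; drivers with hazwaste endorsement 1 < 4 → not met
8. condition 'transports medical waste' holds; driver safety training 291 days ago vs limit 270 → not met
9. condition 'operates a transfer station' holds; route audit 587 days ago vs limit 540 → not met
10. pollution liability coverage $1,975,000 < $2,175,000 → not met
11. certified spill responders 1 < 2 → not met
Not met: 10 of 11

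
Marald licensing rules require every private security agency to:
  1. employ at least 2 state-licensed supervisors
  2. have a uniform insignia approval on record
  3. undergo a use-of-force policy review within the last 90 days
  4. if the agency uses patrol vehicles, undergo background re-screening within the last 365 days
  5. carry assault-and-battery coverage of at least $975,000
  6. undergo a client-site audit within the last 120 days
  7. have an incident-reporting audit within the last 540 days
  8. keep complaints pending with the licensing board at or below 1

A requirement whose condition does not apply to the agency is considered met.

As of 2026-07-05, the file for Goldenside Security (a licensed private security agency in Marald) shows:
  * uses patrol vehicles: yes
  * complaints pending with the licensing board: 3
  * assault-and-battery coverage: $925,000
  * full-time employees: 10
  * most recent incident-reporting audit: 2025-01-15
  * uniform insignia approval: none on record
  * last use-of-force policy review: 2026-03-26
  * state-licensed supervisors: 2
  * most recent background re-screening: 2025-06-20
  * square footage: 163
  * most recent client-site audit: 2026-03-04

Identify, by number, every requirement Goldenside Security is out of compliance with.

1. state-licensed supervisors 2 ≥ 2 → met
2. uniform insignia approval absent → not met
3. use-of-force policy review 101 days ago vs limit 90 → not met
4. condition 'uses patrol vehicles' holds; background re-screening 380 days ago vs limit 365 → not met
5. assault-and-battery coverage $925,000 < $975,000 → not met
6. client-site audit 123 days ago vs limit 120 → not met
7. incident-reporting audit 536 days ago vs limit 540 → met
8. complaints pending with the licensing board 3 > 1 → not met
Not met: 2, 3, 4, 5, 6, 8

2, 3, 4, 5, 6, 8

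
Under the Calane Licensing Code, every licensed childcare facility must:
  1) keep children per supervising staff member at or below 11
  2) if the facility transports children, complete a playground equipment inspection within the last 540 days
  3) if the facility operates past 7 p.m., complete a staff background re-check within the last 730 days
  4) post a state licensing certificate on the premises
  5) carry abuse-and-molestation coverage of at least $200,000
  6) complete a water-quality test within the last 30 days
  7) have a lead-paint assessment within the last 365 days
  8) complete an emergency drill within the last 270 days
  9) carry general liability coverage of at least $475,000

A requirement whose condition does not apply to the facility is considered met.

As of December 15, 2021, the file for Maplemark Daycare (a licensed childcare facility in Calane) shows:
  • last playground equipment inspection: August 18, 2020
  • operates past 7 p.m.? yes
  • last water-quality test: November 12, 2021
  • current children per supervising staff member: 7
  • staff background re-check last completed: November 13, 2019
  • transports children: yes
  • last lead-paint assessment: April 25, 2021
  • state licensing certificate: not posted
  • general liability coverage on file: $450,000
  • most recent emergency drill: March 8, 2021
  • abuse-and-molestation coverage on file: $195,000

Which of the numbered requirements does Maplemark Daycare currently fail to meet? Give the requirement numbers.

1. children per supervising staff member 7 ≤ 11 → met
2. condition 'transports children' holds; playground equipment inspection 484 days ago vs limit 540 → met
3. condition 'operates past 7 p.m.' holds; staff background re-check 763 days ago vs limit 730 → not met
4. state licensing certificate absent → not met
5. abuse-and-molestation coverage $195,000 < $200,000 → not met
6. water-quality test 33 days ago vs limit 30 → not met
7. lead-paint assessment 234 days ago vs limit 365 → met
8. emergency drill 282 days ago vs limit 270 → not met
9. general liability coverage $450,000 < $475,000 → not met
Not met: 3, 4, 5, 6, 8, 9

3, 4, 5, 6, 8, 9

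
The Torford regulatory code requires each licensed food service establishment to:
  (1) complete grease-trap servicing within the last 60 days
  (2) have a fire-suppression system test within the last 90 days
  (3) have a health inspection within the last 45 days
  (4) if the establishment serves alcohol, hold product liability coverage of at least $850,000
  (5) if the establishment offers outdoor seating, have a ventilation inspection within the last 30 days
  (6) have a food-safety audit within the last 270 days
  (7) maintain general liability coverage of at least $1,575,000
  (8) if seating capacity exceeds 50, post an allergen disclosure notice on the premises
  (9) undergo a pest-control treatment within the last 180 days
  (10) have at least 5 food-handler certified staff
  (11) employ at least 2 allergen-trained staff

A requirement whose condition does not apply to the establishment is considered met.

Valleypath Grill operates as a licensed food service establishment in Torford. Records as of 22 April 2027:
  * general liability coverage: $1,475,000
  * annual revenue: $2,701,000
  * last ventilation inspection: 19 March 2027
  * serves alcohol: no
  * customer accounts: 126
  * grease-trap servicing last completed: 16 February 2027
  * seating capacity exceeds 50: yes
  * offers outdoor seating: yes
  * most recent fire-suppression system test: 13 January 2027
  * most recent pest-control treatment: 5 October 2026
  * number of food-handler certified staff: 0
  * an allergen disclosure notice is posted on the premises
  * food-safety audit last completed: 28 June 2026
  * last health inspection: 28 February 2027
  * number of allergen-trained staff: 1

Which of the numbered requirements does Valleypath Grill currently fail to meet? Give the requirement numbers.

1. grease-trap servicing 65 days ago vs limit 60 → not met
2. fire-suppression system test 99 days ago vs limit 90 → not met
3. health inspection 53 days ago vs limit 45 → not met
4. condition 'serves alcohol' does not hold → requirement n/a → met
5. condition 'offers outdoor seating' holds; ventilation inspection 34 days ago vs limit 30 → not met
6. food-safety audit 298 days ago vs limit 270 → not met
7. general liability coverage $1,475,000 < $1,575,000 → not met
8. condition 'seating capacity exceeds 50' holds; allergen disclosure notice present → met
9. pest-control treatment 199 days ago vs limit 180 → not met
10. food-handler certified staff 0 < 5 → not met
11. allergen-trained staff 1 < 2 → not met
Not met: 1, 2, 3, 5, 6, 7, 9, 10, 11

1, 2, 3, 5, 6, 7, 9, 10, 11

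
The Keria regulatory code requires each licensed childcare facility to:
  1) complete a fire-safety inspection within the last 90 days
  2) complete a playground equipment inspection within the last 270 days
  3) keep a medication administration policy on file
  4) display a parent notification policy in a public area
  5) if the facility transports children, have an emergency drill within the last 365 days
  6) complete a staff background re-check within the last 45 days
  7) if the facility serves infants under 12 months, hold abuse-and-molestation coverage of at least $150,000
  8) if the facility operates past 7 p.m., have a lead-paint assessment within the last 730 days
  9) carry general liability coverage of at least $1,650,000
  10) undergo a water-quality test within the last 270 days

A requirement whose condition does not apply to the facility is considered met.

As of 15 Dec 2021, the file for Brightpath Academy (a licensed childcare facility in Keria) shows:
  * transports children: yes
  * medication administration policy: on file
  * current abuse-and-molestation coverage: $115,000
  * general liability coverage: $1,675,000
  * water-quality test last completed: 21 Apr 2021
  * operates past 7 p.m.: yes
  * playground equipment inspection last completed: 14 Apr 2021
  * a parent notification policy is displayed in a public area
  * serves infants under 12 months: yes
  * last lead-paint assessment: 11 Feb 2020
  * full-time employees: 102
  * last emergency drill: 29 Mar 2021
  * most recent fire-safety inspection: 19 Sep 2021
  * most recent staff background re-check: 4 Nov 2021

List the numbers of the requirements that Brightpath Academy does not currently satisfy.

7

1. fire-safety inspection 87 days ago vs limit 90 → met
2. playground equipment inspection 245 days ago vs limit 270 → met
3. medication administration policy present → met
4. parent notification policy present → met
5. condition 'transports children' holds; emergency drill 261 days ago vs limit 365 → met
6. staff background re-check 41 days ago vs limit 45 → met
7. condition 'serves infants under 12 months' holds; abuse-and-molestation coverage $115,000 < $150,000 → not met
8. condition 'operates past 7 p.m.' holds; lead-paint assessment 673 days ago vs limit 730 → met
9. general liability coverage $1,675,000 ≥ $1,650,000 → met
10. water-quality test 238 days ago vs limit 270 → met
Not met: 7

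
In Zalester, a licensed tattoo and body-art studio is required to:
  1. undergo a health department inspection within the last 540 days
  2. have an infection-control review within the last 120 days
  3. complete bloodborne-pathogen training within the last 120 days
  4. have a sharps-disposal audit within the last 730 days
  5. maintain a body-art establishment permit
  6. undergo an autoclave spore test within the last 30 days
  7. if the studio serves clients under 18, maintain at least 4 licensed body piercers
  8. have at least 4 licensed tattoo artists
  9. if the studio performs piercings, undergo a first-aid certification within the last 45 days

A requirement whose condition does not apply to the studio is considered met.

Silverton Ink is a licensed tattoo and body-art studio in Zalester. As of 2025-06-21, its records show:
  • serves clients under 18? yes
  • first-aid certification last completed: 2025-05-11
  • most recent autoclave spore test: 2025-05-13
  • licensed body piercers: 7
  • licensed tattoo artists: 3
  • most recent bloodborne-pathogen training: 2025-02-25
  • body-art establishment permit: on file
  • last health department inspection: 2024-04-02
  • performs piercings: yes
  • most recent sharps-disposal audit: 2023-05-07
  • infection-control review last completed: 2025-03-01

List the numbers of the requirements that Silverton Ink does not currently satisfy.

1. health department inspection 445 days ago vs limit 540 → met
2. infection-control review 112 days ago vs limit 120 → met
3. bloodborne-pathogen training 116 days ago vs limit 120 → met
4. sharps-disposal audit 776 days ago vs limit 730 → not met
5. body-art establishment permit present → met
6. autoclave spore test 39 days ago vs limit 30 → not met
7. condition 'serves clients under 18' holds; licensed body piercers 7 ≥ 4 → met
8. licensed tattoo artists 3 < 4 → not met
9. condition 'performs piercings' holds; first-aid certification 41 days ago vs limit 45 → met
Not met: 4, 6, 8

4, 6, 8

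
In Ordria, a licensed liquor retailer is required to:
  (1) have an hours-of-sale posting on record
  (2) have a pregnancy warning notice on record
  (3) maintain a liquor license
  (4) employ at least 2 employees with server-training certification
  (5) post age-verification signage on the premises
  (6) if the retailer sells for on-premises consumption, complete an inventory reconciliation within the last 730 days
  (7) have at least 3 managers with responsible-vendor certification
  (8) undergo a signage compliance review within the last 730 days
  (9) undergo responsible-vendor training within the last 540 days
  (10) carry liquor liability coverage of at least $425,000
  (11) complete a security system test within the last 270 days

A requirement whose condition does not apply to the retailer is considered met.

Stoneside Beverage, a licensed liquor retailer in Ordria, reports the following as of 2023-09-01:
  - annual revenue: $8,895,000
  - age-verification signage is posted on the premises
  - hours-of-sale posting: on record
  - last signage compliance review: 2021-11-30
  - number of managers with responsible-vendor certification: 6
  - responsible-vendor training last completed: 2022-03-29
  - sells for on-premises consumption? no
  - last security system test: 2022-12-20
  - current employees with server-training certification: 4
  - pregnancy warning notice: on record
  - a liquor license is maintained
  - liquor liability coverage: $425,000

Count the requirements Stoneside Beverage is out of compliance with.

0

1. hours-of-sale posting present → met
2. pregnancy warning notice present → met
3. liquor license present → met
4. employees with server-training certification 4 ≥ 2 → met
5. age-verification signage present → met
6. condition 'sells for on-premises consumption' does not hold → requirement n/a → met
7. managers with responsible-vendor certification 6 ≥ 3 → met
8. signage compliance review 640 days ago vs limit 730 → met
9. responsible-vendor training 521 days ago vs limit 540 → met
10. liquor liability coverage $425,000 ≥ $425,000 → met
11. security system test 255 days ago vs limit 270 → met
Not met: 0 of 11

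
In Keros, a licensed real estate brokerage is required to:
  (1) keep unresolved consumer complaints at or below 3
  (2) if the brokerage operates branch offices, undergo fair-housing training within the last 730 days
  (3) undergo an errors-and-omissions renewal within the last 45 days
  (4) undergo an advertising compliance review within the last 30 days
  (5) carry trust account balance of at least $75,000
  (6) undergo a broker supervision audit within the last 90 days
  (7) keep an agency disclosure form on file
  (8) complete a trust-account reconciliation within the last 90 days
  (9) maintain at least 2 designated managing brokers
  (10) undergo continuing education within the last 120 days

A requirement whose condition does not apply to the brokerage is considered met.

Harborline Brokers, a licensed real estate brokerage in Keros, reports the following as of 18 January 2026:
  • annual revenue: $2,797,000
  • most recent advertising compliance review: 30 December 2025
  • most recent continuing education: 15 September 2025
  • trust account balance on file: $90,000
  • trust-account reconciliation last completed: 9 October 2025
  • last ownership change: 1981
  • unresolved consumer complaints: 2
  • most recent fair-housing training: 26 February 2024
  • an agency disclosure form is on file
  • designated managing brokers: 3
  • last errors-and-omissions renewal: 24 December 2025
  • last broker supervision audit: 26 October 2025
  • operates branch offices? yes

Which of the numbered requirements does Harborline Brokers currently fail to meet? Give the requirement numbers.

1. unresolved consumer complaints 2 ≤ 3 → met
2. condition 'operates branch offices' holds; fair-housing training 692 days ago vs limit 730 → met
3. errors-and-omissions renewal 25 days ago vs limit 45 → met
4. advertising compliance review 19 days ago vs limit 30 → met
5. trust account balance $90,000 ≥ $75,000 → met
6. broker supervision audit 84 days ago vs limit 90 → met
7. agency disclosure form present → met
8. trust-account reconciliation 101 days ago vs limit 90 → not met
9. designated managing brokers 3 ≥ 2 → met
10. continuing education 125 days ago vs limit 120 → not met
Not met: 8, 10

8, 10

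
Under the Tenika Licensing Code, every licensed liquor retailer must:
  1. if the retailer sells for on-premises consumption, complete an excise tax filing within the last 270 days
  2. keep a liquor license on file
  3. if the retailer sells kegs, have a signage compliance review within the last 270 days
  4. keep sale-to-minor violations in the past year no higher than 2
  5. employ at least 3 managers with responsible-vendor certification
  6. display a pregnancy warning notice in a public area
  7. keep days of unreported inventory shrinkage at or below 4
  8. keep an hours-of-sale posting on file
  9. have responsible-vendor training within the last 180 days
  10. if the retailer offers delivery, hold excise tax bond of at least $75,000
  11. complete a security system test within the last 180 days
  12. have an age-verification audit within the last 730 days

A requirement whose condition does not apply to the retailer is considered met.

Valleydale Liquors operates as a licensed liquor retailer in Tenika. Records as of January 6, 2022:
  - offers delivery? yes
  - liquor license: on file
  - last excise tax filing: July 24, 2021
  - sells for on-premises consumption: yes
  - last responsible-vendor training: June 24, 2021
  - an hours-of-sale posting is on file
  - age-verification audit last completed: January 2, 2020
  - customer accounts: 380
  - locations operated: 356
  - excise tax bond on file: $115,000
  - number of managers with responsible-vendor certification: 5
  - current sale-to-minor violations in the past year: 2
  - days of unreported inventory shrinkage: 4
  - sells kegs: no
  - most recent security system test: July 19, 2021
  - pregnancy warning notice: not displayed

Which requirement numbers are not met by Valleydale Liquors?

6, 9, 12

1. condition 'sells for on-premises consumption' holds; excise tax filing 166 days ago vs limit 270 → met
2. liquor license present → met
3. condition 'sells kegs' does not hold → requirement n/a → met
4. sale-to-minor violations in the past year 2 ≤ 2 → met
5. managers with responsible-vendor certification 5 ≥ 3 → met
6. pregnancy warning notice absent → not met
7. days of unreported inventory shrinkage 4 ≤ 4 → met
8. hours-of-sale posting present → met
9. responsible-vendor training 196 days ago vs limit 180 → not met
10. condition 'offers delivery' holds; excise tax bond $115,000 ≥ $75,000 → met
11. security system test 171 days ago vs limit 180 → met
12. age-verification audit 735 days ago vs limit 730 → not met
Not met: 6, 9, 12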